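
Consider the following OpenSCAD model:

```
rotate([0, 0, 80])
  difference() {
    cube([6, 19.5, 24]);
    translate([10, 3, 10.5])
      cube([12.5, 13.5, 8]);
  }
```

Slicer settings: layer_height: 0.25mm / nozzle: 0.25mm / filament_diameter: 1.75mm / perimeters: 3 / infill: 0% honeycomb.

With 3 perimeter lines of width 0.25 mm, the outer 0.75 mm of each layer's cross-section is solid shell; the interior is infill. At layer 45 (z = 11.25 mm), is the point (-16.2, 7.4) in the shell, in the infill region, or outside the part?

At z = 11.25 mm: the cube (footprint 6×19.5) is included at this height; the cube at (10, 3) is present — its section is the full 12.5×13.5 rectangle; After the difference (first − rest): starting from the 6×19.5 cube, the 12.5×13.5 cube at (10, 3) misses the remaining region (no effect) — 1 connected region; (whole slice rotated 80° about Z — lengths, areas and connectivity unchanged). Overall, the cross-section is a single solid region. Undo the 80° rotation: the query point maps to (4.474, 17.239) in the un-rotated model frame. The nearest boundary edge runs (6.00, 19.50)→(6.00, 0.00); distance from the point to it = 1.53 mm. The point is inside the cross-section and 1.53 mm from the nearest boundary — more than the 0.75 mm shell width (3 × 0.25), so it's in the infill interior.

infill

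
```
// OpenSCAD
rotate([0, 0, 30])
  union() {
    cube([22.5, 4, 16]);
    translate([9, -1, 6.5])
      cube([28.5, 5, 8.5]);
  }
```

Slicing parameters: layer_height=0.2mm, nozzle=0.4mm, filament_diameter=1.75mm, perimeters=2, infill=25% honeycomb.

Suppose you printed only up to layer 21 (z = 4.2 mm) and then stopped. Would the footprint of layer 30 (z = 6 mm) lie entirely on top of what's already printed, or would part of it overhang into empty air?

entirely on top

Compare the two slices. At z = 4.2: the cube (footprint 22.5×4) is included at this height (area 90.00 mm²); the cube at (9, -1) is absent (z outside [6.5, 15]); Merging all regions: only the 22.5×4 cube is present, so the union is just that shape — area = 90.00 mm²; (rotated 30° about Z; rotation is an isometry so areas/perimeters/island counts are preserved). At z = 6: the cube is present — its section is the full 22.5×4 rectangle (area 90.00 mm²); the cube at (9, -1) is not intersected at this z (z outside [6.5, 15]); Combining (union): only the 22.5×4 cube is present, so the union is just that shape — area = 90.00 mm²; (rotated 30° about Z; rotation is an isometry so areas/perimeters/island counts are preserved). Checking containment: the cross-section at z = 6 is a subset of the cross-section at z = 4.2.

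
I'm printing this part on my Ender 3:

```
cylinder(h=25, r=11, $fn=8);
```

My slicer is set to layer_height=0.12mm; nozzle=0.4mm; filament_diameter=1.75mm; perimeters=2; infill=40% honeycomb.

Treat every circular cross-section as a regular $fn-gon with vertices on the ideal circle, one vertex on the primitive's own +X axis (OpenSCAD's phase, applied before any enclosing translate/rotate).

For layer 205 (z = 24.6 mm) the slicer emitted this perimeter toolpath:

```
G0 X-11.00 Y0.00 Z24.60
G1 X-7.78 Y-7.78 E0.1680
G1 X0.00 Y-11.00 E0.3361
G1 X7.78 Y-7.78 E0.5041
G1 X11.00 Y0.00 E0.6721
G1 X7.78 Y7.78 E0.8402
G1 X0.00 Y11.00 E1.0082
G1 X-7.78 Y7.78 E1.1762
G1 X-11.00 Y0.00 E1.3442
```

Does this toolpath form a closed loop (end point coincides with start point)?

Start point (G0): (-11.00, 0.00). End point (last G1): the path returns to the start — closed.

yes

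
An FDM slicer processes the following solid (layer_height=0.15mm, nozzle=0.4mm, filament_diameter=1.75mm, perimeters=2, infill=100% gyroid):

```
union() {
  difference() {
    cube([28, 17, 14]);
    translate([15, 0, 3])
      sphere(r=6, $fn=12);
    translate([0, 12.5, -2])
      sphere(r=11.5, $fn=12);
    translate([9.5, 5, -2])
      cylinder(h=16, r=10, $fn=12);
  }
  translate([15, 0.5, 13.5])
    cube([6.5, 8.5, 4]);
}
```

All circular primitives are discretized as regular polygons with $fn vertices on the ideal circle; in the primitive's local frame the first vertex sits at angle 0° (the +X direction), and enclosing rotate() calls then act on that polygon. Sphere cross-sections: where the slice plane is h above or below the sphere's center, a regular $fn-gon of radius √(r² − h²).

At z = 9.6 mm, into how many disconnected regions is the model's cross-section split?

At z = 9.6 mm: the cube (footprint 28×17) is included at this height; the sphere at (15, 0) is not intersected at this z (|z−center|=6.600 > r=6); the sphere at (0, 12.5) does not reach this height (|z−center|=11.600 > r=11.5); the r=10 cylinder at (9.5, 5) contributes a regular 12-gon of circumradius 10; Taking the first minus the rest: starting from the 28×17 cube, the r=10 cylinder at (9.5, 5) partially overlaps it — only the 242.37 mm² overlap (of its 300.00 mm²) is removed, clipping the outline — 2 connected regions; the cube at (15, 0.5) is absent (z outside [13.5, 17.5]); Merging all regions: only the result so far is present, so the union is just that shape — 2 connected regions. The result has 2 disconnected regions.

2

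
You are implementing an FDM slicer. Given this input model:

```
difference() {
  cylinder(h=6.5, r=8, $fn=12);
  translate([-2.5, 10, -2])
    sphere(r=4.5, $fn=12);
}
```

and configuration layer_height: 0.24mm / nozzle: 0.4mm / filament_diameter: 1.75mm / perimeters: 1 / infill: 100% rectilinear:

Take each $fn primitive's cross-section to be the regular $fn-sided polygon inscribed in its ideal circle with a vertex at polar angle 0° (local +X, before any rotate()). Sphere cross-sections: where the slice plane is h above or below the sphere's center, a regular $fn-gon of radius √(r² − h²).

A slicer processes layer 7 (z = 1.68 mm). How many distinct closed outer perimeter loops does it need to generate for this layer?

1

At z = 1.68 mm: the cylinder: section is a regular 12-gon, circumradius r=8; the r=4.5 sphere at (-2.5, 10) contributes a regular 12-gon of circumradius √(4.5²−3.68²) = 2.590; Taking the first minus the rest: starting from the r=8 cylinder, the r=4.5 sphere at (-2.5, 10) misses the remaining region (no effect) — 1 connected region. The result has 1 disconnected region.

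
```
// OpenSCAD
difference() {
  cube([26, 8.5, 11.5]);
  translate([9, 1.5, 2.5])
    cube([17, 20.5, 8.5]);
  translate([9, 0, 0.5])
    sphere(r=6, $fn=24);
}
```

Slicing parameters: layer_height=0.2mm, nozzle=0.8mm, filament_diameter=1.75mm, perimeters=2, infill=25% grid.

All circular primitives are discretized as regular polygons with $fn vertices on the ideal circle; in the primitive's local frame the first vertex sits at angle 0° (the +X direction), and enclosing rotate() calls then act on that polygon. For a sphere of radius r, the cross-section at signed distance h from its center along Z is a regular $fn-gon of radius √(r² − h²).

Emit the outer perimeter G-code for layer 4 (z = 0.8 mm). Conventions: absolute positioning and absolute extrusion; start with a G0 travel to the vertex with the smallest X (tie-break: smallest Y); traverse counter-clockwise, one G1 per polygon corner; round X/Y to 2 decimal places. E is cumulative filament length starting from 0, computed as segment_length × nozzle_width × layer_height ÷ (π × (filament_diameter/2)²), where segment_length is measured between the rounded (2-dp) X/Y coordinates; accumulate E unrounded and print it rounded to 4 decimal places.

G0 X0.00 Y0.00 Z0.80
G1 X3.01 Y0.00 E0.2002
G1 X3.21 Y1.55 E0.3042
G1 X3.81 Y3.00 E0.4086
G1 X4.76 Y4.24 E0.5125
G1 X6.00 Y5.19 E0.6164
G1 X7.45 Y5.79 E0.7208
G1 X9.00 Y5.99 E0.8247
G1 X10.55 Y5.79 E0.9287
G1 X12.00 Y5.19 E1.0331
G1 X13.24 Y4.24 E1.1370
G1 X14.19 Y3.00 E1.2409
G1 X14.79 Y1.55 E1.3453
G1 X14.99 Y0.00 E1.4493
G1 X26.00 Y0.00 E2.1816
G1 X26.00 Y8.50 E2.7471
G1 X0.00 Y8.50 E4.4766
G1 X0.00 Y0.00 E5.0420

At z = 0.8 mm: the 26×8.5 cube contributes its full rectangle; the cube at (9, 1.5) is absent (z outside [2.5, 11]); the r=6 sphere at (9, 0) slices to a regular 24-gon of circumradius 5.992 (√(r²−h²) with h=0.3 from center); After the difference (first − rest): starting from the 26×8.5 cube, the r=6 sphere at (9, 0) partially overlaps it — only the 55.77 mm² overlap (of its 111.53 mm²) is removed, clipping the outline — 1 connected region. The outline is a single polygon with 17 vertices. Extrusion per mm of travel: 0.8 × 0.2 / (π × 0.875²) = 0.066520. Accumulating E over each segment gives final E = 5.0420.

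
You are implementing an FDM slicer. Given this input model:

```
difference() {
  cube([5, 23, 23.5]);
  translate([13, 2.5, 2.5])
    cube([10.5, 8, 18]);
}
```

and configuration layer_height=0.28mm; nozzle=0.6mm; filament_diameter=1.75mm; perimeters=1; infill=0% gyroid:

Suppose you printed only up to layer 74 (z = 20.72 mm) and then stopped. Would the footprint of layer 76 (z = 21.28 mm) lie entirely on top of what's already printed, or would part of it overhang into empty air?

entirely on top

Compare the two slices. At z = 20.72: the 5×23 cube contributes its full rectangle (area 115.00 mm²); the cube at (13, 2.5) is not intersected at this z (z outside [2.5, 20.5]); Subtracting the remaining from the first: none of the subtracted shapes is present at this height, so the 5×23 cube is unchanged — area = 115.00 mm². At z = 21.28: the 5×23 cube contributes its full rectangle (area 115.00 mm²); the cube at (13, 2.5) is absent (z outside [2.5, 20.5]); Subtracting the remaining from the first: none of the subtracted shapes is present at this height, so the 5×23 cube is unchanged — area = 115.00 mm². Checking containment: the cross-section at z = 21.28 is a subset of the cross-section at z = 20.72.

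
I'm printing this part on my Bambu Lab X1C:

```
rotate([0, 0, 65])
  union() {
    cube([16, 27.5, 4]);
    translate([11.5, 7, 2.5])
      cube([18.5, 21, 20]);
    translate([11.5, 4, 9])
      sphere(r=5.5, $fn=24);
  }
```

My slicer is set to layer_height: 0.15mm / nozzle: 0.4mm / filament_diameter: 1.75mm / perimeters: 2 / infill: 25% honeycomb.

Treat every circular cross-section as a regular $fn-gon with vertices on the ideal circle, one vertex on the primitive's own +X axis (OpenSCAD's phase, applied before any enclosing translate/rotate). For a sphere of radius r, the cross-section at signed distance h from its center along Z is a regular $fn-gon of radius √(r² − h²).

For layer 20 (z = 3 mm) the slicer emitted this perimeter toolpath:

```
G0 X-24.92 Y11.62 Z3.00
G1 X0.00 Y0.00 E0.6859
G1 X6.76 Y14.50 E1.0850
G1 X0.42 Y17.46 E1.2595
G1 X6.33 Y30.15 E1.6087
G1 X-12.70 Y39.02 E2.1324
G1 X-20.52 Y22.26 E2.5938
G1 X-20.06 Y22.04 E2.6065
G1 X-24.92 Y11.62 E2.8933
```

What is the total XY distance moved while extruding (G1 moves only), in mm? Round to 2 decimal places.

115.99 mm

Sum the Euclidean lengths of each G1 segment: total = 115.99 mm.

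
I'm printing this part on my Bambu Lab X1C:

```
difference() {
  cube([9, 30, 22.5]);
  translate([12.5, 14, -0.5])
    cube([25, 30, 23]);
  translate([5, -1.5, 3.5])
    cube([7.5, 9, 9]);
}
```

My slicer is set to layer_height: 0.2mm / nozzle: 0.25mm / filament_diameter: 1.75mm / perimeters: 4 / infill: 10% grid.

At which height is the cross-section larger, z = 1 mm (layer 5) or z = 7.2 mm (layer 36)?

Layer 5 (z = 1): the cube is present — its section is the full 9×30 rectangle (area 270.00 mm²); the cube at (12.5, 14) is present — its section is the full 25×30 rectangle (area 750.00 mm²); the cube at (5, -1.5) does not reach this height (z outside [3.5, 12.5]); Subtracting the remaining from the first: starting from the 9×30 cube (270.00 mm²), the 25×30 cube at (12.5, 14) misses the remaining region (no effect) — area = 270.00 mm². So its area = 270.00 mm². Layer 36 (z = 7.2): the cube (footprint 9×30) is included at this height (area 270.00 mm²); the cube at (12.5, 14) (footprint 25×30) is included at this height (area 750.00 mm²); the cube at (5, -1.5) (footprint 7.5×9) is included at this height (area 67.50 mm²); Subtracting the remaining from the first: starting from the 9×30 cube (270.00 mm²), the 25×30 cube at (12.5, 14) misses the remaining region (no effect); the 7.5×9 cube at (5, -1.5) partially overlaps it — only the 30.00 mm² overlap (of its 67.50 mm²) is removed, clipping the outline — area = 240.00 mm². So its area = 240.00 mm². Layer 5 is larger (270.00 vs 240.00 mm²).

layer 5 (z = 1 mm)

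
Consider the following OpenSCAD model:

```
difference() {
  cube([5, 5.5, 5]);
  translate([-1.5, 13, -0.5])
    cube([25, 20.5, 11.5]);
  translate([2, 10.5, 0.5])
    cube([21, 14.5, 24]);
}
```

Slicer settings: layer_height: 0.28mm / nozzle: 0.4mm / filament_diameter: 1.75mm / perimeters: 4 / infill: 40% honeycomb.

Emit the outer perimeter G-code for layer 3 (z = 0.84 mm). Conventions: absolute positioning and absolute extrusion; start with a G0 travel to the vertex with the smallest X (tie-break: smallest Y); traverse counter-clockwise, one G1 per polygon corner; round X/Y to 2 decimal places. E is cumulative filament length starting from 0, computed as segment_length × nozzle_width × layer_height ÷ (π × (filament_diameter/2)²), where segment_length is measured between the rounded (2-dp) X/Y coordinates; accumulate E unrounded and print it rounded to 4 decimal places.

G0 X0.00 Y0.00 Z0.84
G1 X5.00 Y0.00 E0.2328
G1 X5.00 Y5.50 E0.4889
G1 X0.00 Y5.50 E0.7217
G1 X0.00 Y0.00 E0.9778

At z = 0.84 mm: the cube (footprint 5×5.5) is included at this height; the 25×20.5 cube at (-1.5, 13) contributes its full rectangle; the cube at (2, 10.5) (footprint 21×14.5) is included at this height; Subtracting the remaining from the first: starting from the 5×5.5 cube, the 25×20.5 cube at (-1.5, 13) misses the remaining region (no effect); the 21×14.5 cube at (2, 10.5) misses the remaining region (no effect) — 1 connected region. The outline is a single polygon with 4 vertices. Extrusion per mm of travel: 0.4 × 0.28 / (π × 0.875²) = 0.046564. Accumulating E over each segment gives final E = 0.9778.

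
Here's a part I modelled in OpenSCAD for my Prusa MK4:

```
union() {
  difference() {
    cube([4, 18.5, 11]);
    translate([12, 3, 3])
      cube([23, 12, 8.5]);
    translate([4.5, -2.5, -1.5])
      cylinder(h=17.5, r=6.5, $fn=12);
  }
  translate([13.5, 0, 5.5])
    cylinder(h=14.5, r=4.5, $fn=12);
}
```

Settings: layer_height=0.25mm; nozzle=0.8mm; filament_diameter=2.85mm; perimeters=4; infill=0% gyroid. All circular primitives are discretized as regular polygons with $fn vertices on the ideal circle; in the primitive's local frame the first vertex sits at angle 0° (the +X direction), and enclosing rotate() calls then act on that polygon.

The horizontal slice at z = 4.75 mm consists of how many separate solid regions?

At z = 4.75 mm: the cube is present — its section is the full 4×18.5 rectangle; the cube at (12, 3) is present — its section is the full 23×12 rectangle; the cylinder at (4.5, -2.5): section is a regular 12-gon, circumradius r=6.5; Taking the first minus the rest: starting from the 4×18.5 cube, the 23×12 cube at (12, 3) misses the remaining region (no effect); the r=6.5 cylinder at (4.5, -2.5) partially overlaps it — only the 12.75 mm² overlap (of its 126.75 mm²) is removed, clipping the outline — 1 connected region; the cylinder at (13.5, 0) is not intersected at this z (z outside [5.5, 20]); Merging all regions: only that combined region is present, so the union is just that shape — 1 connected region. The result has 1 disconnected region.

1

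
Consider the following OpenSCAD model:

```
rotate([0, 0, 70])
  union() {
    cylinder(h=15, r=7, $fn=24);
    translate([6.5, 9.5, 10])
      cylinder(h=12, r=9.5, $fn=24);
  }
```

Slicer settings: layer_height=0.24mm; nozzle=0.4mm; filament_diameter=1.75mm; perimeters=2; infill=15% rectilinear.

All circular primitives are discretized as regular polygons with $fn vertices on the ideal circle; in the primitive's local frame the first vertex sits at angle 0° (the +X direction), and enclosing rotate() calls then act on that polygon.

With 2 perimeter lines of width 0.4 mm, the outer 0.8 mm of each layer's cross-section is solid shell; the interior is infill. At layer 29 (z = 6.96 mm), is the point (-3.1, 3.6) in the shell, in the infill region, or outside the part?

At z = 6.96 mm: the r=7 cylinder gives a regular 24-gon of circumradius 7 (constant along its height); the cylinder at (6.5, 9.5) is absent (z outside [10, 22]); Merging all regions: only the r=7 cylinder is present, so the union is just that shape — 1 connected region; (whole slice rotated 70° about Z — lengths, areas and connectivity unchanged). Overall, the cross-section is a single solid region. Undo the 70° rotation: the query point maps to (2.323, 4.144) in the un-rotated model frame. The nearest boundary edge runs (3.50, 6.06)→(1.81, 6.76); distance from the point to it = 2.22 mm. The point is inside the cross-section and 2.22 mm from the nearest boundary — more than the 0.8 mm shell width (2 × 0.4), so it's in the infill interior.

infill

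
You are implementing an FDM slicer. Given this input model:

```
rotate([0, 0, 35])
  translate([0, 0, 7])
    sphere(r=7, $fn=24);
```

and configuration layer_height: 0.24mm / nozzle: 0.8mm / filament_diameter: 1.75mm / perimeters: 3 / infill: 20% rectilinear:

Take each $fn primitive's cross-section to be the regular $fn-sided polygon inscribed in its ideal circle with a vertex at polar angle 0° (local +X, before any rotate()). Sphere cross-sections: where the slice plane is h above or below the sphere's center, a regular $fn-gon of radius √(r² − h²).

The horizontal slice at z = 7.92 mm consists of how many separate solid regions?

1

At z = 7.92 mm: the sphere: section is a regular 24-gon, circumradius = √(r²−h²) = √(7²−0.92²) = 6.939; (whole slice rotated 35° about Z — lengths, areas and connectivity unchanged). The result has 1 disconnected region.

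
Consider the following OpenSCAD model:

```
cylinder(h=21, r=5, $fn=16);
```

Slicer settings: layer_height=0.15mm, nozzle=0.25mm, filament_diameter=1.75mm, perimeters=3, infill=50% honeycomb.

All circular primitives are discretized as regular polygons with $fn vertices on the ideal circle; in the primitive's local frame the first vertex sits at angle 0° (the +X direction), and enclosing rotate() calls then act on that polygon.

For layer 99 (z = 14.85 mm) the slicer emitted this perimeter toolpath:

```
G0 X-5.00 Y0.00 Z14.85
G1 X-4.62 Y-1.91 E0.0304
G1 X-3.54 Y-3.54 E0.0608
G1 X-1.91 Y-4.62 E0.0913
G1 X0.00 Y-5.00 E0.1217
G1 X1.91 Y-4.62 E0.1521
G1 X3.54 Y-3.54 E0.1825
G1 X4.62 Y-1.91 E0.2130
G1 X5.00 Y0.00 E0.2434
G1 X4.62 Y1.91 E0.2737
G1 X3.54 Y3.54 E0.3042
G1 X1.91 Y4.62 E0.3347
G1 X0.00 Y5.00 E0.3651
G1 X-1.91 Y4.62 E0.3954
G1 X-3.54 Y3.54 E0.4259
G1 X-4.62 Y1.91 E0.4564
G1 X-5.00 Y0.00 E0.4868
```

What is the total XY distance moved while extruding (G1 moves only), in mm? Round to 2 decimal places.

Sum the Euclidean lengths of each G1 segment: total = 31.22 mm.

31.22 mm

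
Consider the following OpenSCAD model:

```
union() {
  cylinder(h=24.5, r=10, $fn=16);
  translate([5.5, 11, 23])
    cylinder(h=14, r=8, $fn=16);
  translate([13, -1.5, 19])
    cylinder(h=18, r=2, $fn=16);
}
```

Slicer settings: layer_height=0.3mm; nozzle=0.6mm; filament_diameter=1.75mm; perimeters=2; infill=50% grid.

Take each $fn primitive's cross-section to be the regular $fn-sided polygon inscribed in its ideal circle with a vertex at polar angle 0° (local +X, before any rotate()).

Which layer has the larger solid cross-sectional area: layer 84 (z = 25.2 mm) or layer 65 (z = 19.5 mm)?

Layer 84 (z = 25.2): the cylinder does not reach this height (z outside [0, 24.5]); the cylinder at (5.5, 11): section is a regular 16-gon, circumradius r=8 (area = (16/2)·8.000²·sin(360°/16) = 195.93 mm²); the r=2 cylinder at (13, -1.5) contributes a regular 16-gon of circumradius 2 (area = (16/2)·2.000²·sin(360°/16) = 12.25 mm²); Combining (union): the 2 present regions are separate (no shared area or edge), so areas and boundary lengths simply add and each stays a separate island — area = 208.18 mm². So its area = 208.18 mm². Layer 65 (z = 19.5): the cylinder: section is a regular 16-gon, circumradius r=10 (area = (16/2)·10.000²·sin(360°/16) = 306.15 mm²); the cylinder at (5.5, 11) does not reach this height (z outside [23, 37]); the r=2 cylinder at (13, -1.5) contributes a regular 16-gon of circumradius 2 (area = (16/2)·2.000²·sin(360°/16) = 12.25 mm²); Combining (union): the 2 present regions are separate (no shared area or edge), so areas and boundary lengths simply add and each stays a separate island — area = 318.39 mm². So its area = 318.39 mm². Layer 65 is larger (318.39 vs 208.18 mm²).

layer 65 (z = 19.5 mm)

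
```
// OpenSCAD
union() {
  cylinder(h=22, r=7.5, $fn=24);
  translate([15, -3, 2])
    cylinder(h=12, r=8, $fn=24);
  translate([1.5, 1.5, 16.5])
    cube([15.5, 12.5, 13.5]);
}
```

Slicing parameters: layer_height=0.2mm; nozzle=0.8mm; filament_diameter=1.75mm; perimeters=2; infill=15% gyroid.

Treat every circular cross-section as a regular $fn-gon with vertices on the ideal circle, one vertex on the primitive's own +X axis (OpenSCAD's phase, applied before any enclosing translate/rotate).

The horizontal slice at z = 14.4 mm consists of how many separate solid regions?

1

At z = 14.4 mm: the r=7.5 cylinder contributes a regular 24-gon of circumradius 7.5; the cylinder at (15, -3) is not intersected at this z (z outside [2, 14]); the cube at (1.5, 1.5) is absent (z outside [16.5, 30]); Taking the union: only the r=7.5 cylinder is present, so the union is just that shape — 1 connected region. The result has 1 disconnected region.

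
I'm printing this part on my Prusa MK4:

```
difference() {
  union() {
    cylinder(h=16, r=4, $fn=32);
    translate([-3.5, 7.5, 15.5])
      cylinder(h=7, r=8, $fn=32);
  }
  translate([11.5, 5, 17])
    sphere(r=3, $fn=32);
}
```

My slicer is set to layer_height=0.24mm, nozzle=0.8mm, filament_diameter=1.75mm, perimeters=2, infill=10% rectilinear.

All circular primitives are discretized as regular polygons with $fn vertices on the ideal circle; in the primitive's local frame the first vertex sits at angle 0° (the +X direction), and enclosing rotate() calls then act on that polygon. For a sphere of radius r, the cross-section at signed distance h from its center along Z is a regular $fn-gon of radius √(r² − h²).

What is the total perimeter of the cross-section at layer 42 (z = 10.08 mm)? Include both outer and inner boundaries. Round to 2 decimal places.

At z = 10.08 mm: the r=4 cylinder contributes a regular 32-gon of circumradius 4 (perimeter = 2·32·4.000·sin(180°/32) = 25.09 mm); the cylinder at (-3.5, 7.5) is not intersected at this z (z outside [15.5, 22.5]); Taking the union: only the r=4 cylinder is present, so the union is just that shape — boundary = 25.09 mm; the sphere at (11.5, 5) is not intersected at this z (|z−center|=6.920 > r=3); Taking the first minus the rest: none of the subtracted shapes is present at this height, so that combined region is unchanged — boundary = 25.09 mm. Overall, the cross-section is a single solid region. Total boundary length (outer) = 25.09 mm.

25.09 mm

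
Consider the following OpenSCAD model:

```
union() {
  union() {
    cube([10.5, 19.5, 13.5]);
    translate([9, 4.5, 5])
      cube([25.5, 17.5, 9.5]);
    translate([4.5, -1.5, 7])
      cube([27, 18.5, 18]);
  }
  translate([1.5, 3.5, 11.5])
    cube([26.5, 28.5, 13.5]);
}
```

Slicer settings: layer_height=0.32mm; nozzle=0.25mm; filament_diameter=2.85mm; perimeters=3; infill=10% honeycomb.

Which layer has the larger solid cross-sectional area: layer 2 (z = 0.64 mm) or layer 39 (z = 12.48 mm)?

Layer 2 (z = 0.64): the 10.5×19.5 cube contributes its full rectangle (area 204.75 mm²); the cube at (9, 4.5) is not intersected at this z (z outside [5, 14.5]); the cube at (4.5, -1.5) does not reach this height (z outside [7, 25]); Merging all regions: only the 10.5×19.5 cube is present, so the union is just that shape — area = 204.75 mm²; the cube at (1.5, 3.5) is absent (z outside [11.5, 25]); Merging all regions: only the result so far is present, so the union is just that shape — area = 204.75 mm². So its area = 204.75 mm². Layer 39 (z = 12.48): the cube (footprint 10.5×19.5) is included at this height (area 204.75 mm²); the 25.5×17.5 cube at (9, 4.5) contributes its full rectangle (area 446.25 mm²); the cube at (4.5, -1.5) (footprint 27×18.5) is included at this height (area 499.50 mm²); Combining (union): the regions partially overlap — summed areas 1150.50 mm² minus the doubly-counted overlap 387.00 mm² gives 763.50 mm² — area = 763.50 mm²; the cube at (1.5, 3.5) is present — its section is the full 26.5×28.5 rectangle (area 755.25 mm²); Combining (union): the regions partially overlap — summed areas 1518.75 mm² minus the doubly-counted overlap 471.50 mm² gives 1047.25 mm² — area = 1047.25 mm². So its area = 1047.25 mm². Layer 39 is larger (1047.25 vs 204.75 mm²).

layer 39 (z = 12.48 mm)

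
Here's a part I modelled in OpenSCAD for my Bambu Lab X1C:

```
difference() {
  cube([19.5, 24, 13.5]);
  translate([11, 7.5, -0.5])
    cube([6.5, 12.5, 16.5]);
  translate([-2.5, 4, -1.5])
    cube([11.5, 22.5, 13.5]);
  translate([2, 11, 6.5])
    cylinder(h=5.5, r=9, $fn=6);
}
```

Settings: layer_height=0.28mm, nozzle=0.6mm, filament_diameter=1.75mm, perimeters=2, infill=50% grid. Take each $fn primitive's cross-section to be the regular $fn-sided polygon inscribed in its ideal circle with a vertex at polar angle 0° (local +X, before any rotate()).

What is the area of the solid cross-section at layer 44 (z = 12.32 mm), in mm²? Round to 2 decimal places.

At z = 12.32 mm: the cube is present — its section is the full 19.5×24 rectangle (area 468.00 mm²); the 6.5×12.5 cube at (11, 7.5) contributes its full rectangle (area 81.25 mm²); the cube at (-2.5, 4) does not reach this height (z outside [-1.5, 12]); the cylinder at (2, 11) is not intersected at this z (z outside [6.5, 12]); Taking the first minus the rest: starting from the 19.5×24 cube (468.00 mm²), the 6.5×12.5 cube at (11, 7.5) lies wholly inside it (removes its full 81.25 mm² and its 38.00 mm outline becomes a hole wall) — area = 386.75 mm². Overall, the cross-section is one region with 1 hole. Net area = 386.75 mm².

386.75 mm²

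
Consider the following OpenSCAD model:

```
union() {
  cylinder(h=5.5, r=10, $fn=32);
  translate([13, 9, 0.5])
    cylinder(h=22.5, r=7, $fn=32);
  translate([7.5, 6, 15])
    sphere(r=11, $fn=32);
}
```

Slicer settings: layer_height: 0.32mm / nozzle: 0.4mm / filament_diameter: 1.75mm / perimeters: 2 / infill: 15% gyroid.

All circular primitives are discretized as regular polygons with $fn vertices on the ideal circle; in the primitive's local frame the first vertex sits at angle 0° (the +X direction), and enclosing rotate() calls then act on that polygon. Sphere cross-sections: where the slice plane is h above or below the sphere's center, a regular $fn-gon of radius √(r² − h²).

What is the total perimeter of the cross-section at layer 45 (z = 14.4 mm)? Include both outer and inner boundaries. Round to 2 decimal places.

71.71 mm

At z = 14.4 mm: the cylinder is absent (z outside [0, 5.5]); the r=7 cylinder at (13, 9) contributes a regular 32-gon of circumradius 7 (perimeter = 2·32·7.000·sin(180°/32) = 43.91 mm); the r=11 sphere at (7.5, 6) contributes a regular 32-gon of circumradius √(11²−0.6²) = 10.984 (perimeter = 2·32·10.984·sin(180°/32) = 68.90 mm); Merging all regions: the regions partially overlap (shared area 130.10 mm²), so the edge portions inside another operand are dropped and the merged outline is re-measured after clipping — boundary = 71.71 mm. Overall, the cross-section is a single solid region. Total boundary length (outer) = 71.71 mm.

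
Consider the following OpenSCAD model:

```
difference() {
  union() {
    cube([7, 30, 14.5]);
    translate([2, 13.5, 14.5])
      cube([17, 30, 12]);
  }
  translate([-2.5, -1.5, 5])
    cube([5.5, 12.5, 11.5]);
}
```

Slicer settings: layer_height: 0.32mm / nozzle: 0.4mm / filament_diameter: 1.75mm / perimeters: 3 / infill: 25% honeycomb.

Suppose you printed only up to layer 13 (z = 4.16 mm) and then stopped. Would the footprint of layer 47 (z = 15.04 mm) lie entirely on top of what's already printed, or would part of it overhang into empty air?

part overhangs

Compare the two slices. At z = 4.16: the 7×30 cube contributes its full rectangle (area 210.00 mm²); the cube at (2, 13.5) does not reach this height (z outside [14.5, 26.5]); Combining (union): only the 7×30 cube is present, so the union is just that shape — area = 210.00 mm²; the cube at (-2.5, -1.5) does not reach this height (z outside [5, 16.5]); Subtracting the remaining from the first: none of the subtracted shapes is present at this height, so the result so far is unchanged — area = 210.00 mm². At z = 15.04: the cube does not reach this height (z outside [0, 14.5]); the cube at (2, 13.5) (footprint 17×30) is included at this height (area 510.00 mm²); Combining (union): only the 17×30 cube at (2, 13.5) is present, so the union is just that shape — area = 510.00 mm²; the 5.5×12.5 cube at (-2.5, -1.5) contributes its full rectangle (area 68.75 mm²); Taking the first minus the rest: starting from that combined region (510.00 mm²), the 5.5×12.5 cube at (-2.5, -1.5) misses the remaining region (no effect) — area = 510.00 mm². Checking containment: at z = 15.04 the cross-section extends beyond the z = 4.16 cross-section by about 427.50 mm².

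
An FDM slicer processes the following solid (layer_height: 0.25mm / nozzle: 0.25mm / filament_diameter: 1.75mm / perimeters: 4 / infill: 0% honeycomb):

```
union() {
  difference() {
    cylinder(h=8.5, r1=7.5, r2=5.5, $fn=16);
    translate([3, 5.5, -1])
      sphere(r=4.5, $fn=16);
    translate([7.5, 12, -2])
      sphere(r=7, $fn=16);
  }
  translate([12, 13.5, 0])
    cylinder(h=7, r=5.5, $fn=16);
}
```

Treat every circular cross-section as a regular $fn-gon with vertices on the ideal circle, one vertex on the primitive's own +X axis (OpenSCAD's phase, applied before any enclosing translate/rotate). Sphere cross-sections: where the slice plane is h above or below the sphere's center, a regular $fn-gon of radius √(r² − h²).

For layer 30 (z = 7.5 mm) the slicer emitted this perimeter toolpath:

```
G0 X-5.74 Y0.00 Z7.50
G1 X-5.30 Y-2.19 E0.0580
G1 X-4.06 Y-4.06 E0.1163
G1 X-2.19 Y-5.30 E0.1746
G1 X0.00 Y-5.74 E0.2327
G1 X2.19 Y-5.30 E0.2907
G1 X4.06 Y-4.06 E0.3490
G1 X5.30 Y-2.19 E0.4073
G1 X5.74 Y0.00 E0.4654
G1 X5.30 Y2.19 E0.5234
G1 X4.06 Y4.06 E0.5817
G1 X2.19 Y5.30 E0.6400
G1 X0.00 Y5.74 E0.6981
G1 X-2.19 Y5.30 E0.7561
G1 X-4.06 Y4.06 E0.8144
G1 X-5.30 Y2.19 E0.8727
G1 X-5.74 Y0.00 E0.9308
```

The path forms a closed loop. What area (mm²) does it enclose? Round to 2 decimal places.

100.79 mm²

Apply the shoelace formula to the sequence of (X, Y) vertices; enclosed area = 100.79 mm².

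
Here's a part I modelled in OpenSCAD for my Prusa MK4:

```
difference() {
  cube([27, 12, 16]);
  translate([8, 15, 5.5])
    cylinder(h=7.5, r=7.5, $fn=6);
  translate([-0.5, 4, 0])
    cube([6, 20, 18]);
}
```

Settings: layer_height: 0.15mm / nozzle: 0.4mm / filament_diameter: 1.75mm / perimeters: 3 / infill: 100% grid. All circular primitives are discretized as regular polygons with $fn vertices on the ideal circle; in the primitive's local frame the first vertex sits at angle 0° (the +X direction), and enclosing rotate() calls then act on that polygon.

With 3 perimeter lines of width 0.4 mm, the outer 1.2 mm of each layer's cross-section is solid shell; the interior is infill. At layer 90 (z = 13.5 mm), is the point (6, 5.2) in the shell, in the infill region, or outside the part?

At z = 13.5 mm: the 27×12 cube contributes its full rectangle; the cylinder at (8, 15) is not intersected at this z (z outside [5.5, 13]); the cube at (-0.5, 4) (footprint 6×20) is included at this height; Taking the first minus the rest: starting from the 27×12 cube, the 6×20 cube at (-0.5, 4) partially overlaps it — only the 44.00 mm² overlap (of its 120.00 mm²) is removed, clipping the outline — 1 connected region. Overall, the cross-section is a single solid region. The nearest boundary edge runs (5.50, 4.00)→(5.50, 12.00); distance from the point to it = 0.50 mm. The point is inside the cross-section, 0.50 mm from the nearest boundary — within the 1.2 mm shell band (3 × 0.4).

shell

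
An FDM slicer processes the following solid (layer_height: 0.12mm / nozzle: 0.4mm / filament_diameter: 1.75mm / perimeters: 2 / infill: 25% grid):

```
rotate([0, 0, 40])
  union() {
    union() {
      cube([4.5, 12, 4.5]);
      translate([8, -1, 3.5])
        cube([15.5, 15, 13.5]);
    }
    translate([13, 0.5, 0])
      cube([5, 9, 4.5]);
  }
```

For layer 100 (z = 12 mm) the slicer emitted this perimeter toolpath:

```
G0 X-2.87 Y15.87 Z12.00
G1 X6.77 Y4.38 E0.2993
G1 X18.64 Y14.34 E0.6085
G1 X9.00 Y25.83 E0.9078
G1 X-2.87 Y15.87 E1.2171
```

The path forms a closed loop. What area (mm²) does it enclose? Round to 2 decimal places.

Apply the shoelace formula to the sequence of (X, Y) vertices; enclosed area = 232.40 mm².

232.40 mm²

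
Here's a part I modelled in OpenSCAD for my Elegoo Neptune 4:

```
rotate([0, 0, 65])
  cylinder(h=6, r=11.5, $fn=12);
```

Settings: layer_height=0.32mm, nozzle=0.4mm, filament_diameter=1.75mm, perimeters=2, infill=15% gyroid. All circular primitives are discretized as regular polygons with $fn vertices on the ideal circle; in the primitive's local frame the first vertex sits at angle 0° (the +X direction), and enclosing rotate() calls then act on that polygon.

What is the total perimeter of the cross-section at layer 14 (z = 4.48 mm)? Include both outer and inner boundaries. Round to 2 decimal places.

71.43 mm

At z = 4.48 mm: the cylinder: section is a regular 12-gon, circumradius r=11.5 (perimeter = 2·12·11.500·sin(180°/12) = 71.43 mm); (whole slice rotated 65° about Z — lengths, areas and connectivity unchanged). Overall, the cross-section is a single solid region. Total boundary length (outer) = 71.43 mm.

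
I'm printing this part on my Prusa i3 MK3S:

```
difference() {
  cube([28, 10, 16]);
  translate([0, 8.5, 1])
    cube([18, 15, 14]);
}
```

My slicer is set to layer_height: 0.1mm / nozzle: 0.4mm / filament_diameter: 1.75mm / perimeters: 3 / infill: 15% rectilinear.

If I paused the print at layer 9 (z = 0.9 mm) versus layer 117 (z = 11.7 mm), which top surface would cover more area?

layer 9 (z = 0.9 mm)

Layer 9 (z = 0.9): the cube (footprint 28×10) is included at this height (area 280.00 mm²); the cube at (0, 8.5) does not reach this height (z outside [1, 15]); After the difference (first − rest): none of the subtracted shapes is present at this height, so the 28×10 cube is unchanged — area = 280.00 mm². So its area = 280.00 mm². Layer 117 (z = 11.7): the cube is present — its section is the full 28×10 rectangle (area 280.00 mm²); the 18×15 cube at (0, 8.5) contributes its full rectangle (area 270.00 mm²); After the difference (first − rest): starting from the 28×10 cube (280.00 mm²), the 18×15 cube at (0, 8.5) partially overlaps it — only the 27.00 mm² overlap (of its 270.00 mm²) is removed, clipping the outline — area = 253.00 mm². So its area = 253.00 mm². Layer 9 is larger (280.00 vs 253.00 mm²).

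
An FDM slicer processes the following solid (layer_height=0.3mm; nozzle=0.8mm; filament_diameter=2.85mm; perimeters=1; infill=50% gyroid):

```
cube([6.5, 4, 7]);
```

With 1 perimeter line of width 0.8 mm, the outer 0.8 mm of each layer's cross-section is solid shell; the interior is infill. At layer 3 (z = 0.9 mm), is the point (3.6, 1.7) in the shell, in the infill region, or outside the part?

At z = 0.9 mm: the cube (footprint 6.5×4) is included at this height. Overall, the cross-section is a single solid region. The nearest boundary edge runs (0.00, 0.00)→(6.50, 0.00); distance from the point to it = 1.70 mm. The point is inside the cross-section and 1.70 mm from the nearest boundary — more than the 0.8 mm shell width (1 × 0.8), so it's in the infill interior.

infill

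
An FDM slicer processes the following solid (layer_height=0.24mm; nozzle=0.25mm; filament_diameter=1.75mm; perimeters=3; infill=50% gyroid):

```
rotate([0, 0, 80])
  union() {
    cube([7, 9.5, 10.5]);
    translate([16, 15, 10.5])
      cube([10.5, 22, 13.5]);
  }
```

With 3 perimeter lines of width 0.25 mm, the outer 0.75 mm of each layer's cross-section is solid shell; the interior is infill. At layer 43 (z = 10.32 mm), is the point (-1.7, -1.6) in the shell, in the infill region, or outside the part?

outside

At z = 10.32 mm: the 7×9.5 cube contributes its full rectangle; the cube at (16, 15) is not intersected at this z (z outside [10.5, 24]); Taking the union: only the 7×9.5 cube is present, so the union is just that shape — 1 connected region; (rotated 80° about Z; rotation is an isometry so areas/perimeters/island counts are preserved). Overall, the cross-section is a single solid region. Undo the 80° rotation: the query point maps to (-1.871, 1.396) in the un-rotated model frame. The nearest boundary edge runs (0.00, 9.50)→(0.00, 0.00); distance from the point to it = 1.87 mm. The point is not inside any of the regions above, so it lies outside the cross-section (1.87 mm from the nearest boundary).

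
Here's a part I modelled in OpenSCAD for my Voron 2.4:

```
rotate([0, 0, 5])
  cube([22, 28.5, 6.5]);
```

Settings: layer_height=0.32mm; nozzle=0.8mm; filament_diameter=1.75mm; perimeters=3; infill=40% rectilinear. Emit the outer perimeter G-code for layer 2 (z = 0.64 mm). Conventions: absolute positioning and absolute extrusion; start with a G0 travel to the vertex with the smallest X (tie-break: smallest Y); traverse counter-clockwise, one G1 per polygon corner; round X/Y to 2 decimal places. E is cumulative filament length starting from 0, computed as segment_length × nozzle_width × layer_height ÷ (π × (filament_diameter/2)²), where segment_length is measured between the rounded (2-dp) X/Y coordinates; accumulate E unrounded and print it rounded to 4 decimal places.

G0 X-2.48 Y28.39 Z0.64
G1 X0.00 Y0.00 E3.0331
G1 X21.92 Y1.92 E5.3751
G1 X19.43 Y30.31 E8.4083
G1 X-2.48 Y28.39 E10.7491

At z = 0.64 mm: the cube is present — its section is the full 22×28.5 rectangle; (whole slice rotated 5° about Z — lengths, areas and connectivity unchanged). The outline is a single polygon with 4 vertices. Extrusion per mm of travel: 0.8 × 0.32 / (π × 0.875²) = 0.106432. Accumulating E over each segment gives final E = 10.7491.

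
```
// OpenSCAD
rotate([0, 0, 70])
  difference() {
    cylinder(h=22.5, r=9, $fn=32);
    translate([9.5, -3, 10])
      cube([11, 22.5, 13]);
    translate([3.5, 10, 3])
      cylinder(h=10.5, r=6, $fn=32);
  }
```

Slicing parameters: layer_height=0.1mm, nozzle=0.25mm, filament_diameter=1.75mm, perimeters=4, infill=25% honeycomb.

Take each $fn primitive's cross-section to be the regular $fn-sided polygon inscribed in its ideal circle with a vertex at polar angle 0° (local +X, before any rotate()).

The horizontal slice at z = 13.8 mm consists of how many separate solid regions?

At z = 13.8 mm: the r=9 cylinder gives a regular 32-gon of circumradius 9 (constant along its height); the cube at (9.5, -3) is present — its section is the full 11×22.5 rectangle; the cylinder at (3.5, 10) is absent (z outside [3, 13.5]); Taking the first minus the rest: starting from the r=9 cylinder, the 11×22.5 cube at (9.5, -3) misses the remaining region (no effect) — 1 connected region; (whole slice rotated 70° about Z — lengths, areas and connectivity unchanged). The result has 1 disconnected region.

1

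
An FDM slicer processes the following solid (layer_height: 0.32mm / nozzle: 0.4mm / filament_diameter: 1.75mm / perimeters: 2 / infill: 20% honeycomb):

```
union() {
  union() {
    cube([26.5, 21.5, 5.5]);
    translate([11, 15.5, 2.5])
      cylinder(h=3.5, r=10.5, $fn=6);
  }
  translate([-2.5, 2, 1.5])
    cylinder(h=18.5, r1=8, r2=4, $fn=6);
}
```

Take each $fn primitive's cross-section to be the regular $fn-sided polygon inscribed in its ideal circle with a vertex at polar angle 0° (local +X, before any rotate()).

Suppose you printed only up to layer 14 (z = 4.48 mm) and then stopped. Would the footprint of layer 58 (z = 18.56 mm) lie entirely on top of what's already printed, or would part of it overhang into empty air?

Compare the two slices. At z = 4.48: the cube is present — its section is the full 26.5×21.5 rectangle (area 569.75 mm²); the r=10.5 cylinder at (11, 15.5) gives a regular 6-gon of circumradius 10.5 (constant along its height) (area = (6/2)·10.500²·sin(360°/6) = 286.44 mm²); Taking the union: the regions partially overlap — summed areas 856.19 mm² minus the doubly-counted overlap 248.43 mm² gives 607.75 mm² — area = 607.75 mm²; the cone at (-2.5, 2) (r1=8→r2=4) has section circumradius 7.356 here — a regular 6-gon (area = (6/2)·7.356²·sin(360°/6) = 140.57 mm²); Merging all regions: the regions partially overlap — summed areas 748.32 mm² minus the doubly-counted overlap 27.77 mm² gives 720.55 mm² — area = 720.55 mm². At z = 18.56: the cube is absent (z outside [0, 5.5]); the cylinder at (11, 15.5) does not reach this height (z outside [2.5, 6]); Combining (union): nothing is present at this height; the cone at (-2.5, 2) contributes a regular 6-gon of circumradius 4.311 (interpolated between r1=8 and r2=4 at t=0.922) (area = (6/2)·4.311²·sin(360°/6) = 48.29 mm²); Combining (union): only the cone at (-2.5, 2) is present, so the union is just that shape — area = 48.29 mm². Checking containment: the cross-section at z = 18.56 is a subset of the cross-section at z = 4.48.

entirely on top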